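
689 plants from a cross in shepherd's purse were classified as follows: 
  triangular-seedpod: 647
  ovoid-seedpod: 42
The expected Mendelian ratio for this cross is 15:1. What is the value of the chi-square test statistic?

Expected counts for N = 689 under a 15:1 ratio (total parts = 16):
  triangular-seedpod: 689 × 15/16 = 645.9375
  ovoid-seedpod: 689 × 1/16 = 43.0625
χ² = Σ (O − E)² / E
  triangular-seedpod: (647 − 645.9375)² / 645.9375 = 0.0017
  ovoid-seedpod: (42 − 43.0625)² / 43.0625 = 0.0262
χ² = 0.0017 + 0.0262 = 0.0279 ≈ 0.028

0.028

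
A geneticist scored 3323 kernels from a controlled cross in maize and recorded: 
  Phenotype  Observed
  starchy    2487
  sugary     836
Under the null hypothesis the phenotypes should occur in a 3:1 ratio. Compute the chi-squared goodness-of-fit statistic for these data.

0.044

The 3:1 ratio has 4 parts, so with N = 3323 the expected counts are:
  starchy: 3323 × 3/4 = 2492.25
  sugary: 3323 × 1/4 = 830.75
χ² = Σ (O − E)² / E
  starchy: (2487 − 2492.25)² / 2492.25 = 0.0111
  sugary: (836 − 830.75)² / 830.75 = 0.0332
χ² = 0.0111 + 0.0332 = 0.0443 ≈ 0.044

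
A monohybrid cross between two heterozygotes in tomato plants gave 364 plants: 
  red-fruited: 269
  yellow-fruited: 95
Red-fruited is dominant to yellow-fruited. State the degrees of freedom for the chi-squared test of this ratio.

For a monohybrid cross between heterozygotes with complete dominance, the expected phenotypic ratio is 3:1.
A goodness-of-fit test with 2 phenotype classes has df = 2 − 1 = 1.

1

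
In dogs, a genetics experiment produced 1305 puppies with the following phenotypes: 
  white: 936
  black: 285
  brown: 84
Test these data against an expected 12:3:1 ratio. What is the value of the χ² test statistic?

The 12:3:1 ratio has 16 parts, so with N = 1305 the expected counts are:
  white: 1305 × 12/16 = 978.75
  black: 1305 × 3/16 = 244.6875
  brown: 1305 × 1/16 = 81.5625
χ² = Σ (O − E)² / E
  white: (936 − 978.75)² / 978.75 = 1.8672
  black: (285 − 244.6875)² / 244.6875 = 6.6415
  brown: (84 − 81.5625)² / 81.5625 = 0.0728
χ² = 1.8672 + 6.6415 + 0.0728 = 8.5815 ≈ 8.582

8.582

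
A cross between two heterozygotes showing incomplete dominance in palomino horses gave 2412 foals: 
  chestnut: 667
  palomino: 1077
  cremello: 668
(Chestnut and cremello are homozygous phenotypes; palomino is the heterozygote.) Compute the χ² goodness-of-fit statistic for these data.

With incomplete dominance, a heterozygote × heterozygote cross gives a 1:2:1 phenotypic ratio.
Expected counts for N = 2412 under a 1:2:1 ratio (total parts = 4):
  chestnut: 2412 × 1/4 = 603
  palomino: 2412 × 2/4 = 1206
  cremello: 2412 × 1/4 = 603
χ² = Σ (O − E)² / E
  chestnut: (667 − 603)² / 603 = 6.7927
  palomino: (1077 − 1206)² / 1206 = 13.7985
  cremello: (668 − 603)² / 603 = 7.0066
χ² = 6.7927 + 13.7985 + 7.0066 = 27.5978 ≈ 27.598

27.598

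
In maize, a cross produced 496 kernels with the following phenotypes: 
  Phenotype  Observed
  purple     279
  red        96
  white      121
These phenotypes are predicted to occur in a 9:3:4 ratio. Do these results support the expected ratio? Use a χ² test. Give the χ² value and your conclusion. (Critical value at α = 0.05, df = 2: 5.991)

0.169; consistent

Expected counts for N = 496 under a 9:3:4 ratio (total parts = 16):
  purple: 496 × 9/16 = 279
  red: 496 × 3/16 = 93
  white: 496 × 4/16 = 124
χ² = Σ (O − E)² / E
  purple: (279 − 279)² / 279 = 0.0000
  red: (96 − 93)² / 93 = 0.0968
  white: (121 − 124)² / 124 = 0.0726
χ² = 0.0000 + 0.0968 + 0.0726 = 0.1694 ≈ 0.169
Degrees of freedom = 3 − 1 = 2; critical value at α = 0.05 is 5.991.
Since 0.169 < 5.991, we fail to reject the null hypothesis — the data are consistent with the 9:3:4 ratio.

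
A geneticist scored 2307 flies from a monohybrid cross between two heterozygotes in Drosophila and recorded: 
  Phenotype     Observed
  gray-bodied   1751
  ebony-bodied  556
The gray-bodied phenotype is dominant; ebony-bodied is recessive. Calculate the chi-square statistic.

0.995

For a monohybrid cross between heterozygotes with complete dominance, the expected phenotypic ratio is 3:1.
The 3:1 ratio has 4 parts, so with N = 2307 the expected counts are:
  gray-bodied: 2307 × 3/4 = 1730.25
  ebony-bodied: 2307 × 1/4 = 576.75
χ² = Σ (O − E)² / E
  gray-bodied: (1751 − 1730.25)² / 1730.25 = 0.2488
  ebony-bodied: (556 − 576.75)² / 576.75 = 0.7465
χ² = 0.2488 + 0.7465 = 0.9953 ≈ 0.995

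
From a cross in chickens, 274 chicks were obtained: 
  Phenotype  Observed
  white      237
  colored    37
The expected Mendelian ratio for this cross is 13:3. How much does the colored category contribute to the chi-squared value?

Total ratio parts = 16. Expected numbers out of 274:
  white: 274 × 13/16 = 222.625
  colored: 274 × 3/16 = 51.375
Contribution of colored: (37 − 51.375)² / 51.375 = 4.0222

4.022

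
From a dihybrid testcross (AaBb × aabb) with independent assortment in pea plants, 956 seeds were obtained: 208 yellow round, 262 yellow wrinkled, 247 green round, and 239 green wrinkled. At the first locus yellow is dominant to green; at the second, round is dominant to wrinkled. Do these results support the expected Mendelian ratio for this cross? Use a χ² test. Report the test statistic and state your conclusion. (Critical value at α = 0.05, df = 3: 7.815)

6.502; consistent

A dihybrid testcross with independent assortment gives a 1:1:1:1 ratio.
The 1:1:1:1 ratio has 4 parts, so with N = 956 the expected counts are:
  yellow round: 956 × 1/4 = 239
  yellow wrinkled: 956 × 1/4 = 239
  green round: 956 × 1/4 = 239
  green wrinkled: 956 × 1/4 = 239
χ² = Σ (O − E)² / E
  yellow round: (208 − 239)² / 239 = 4.0209
  yellow wrinkled: (262 − 239)² / 239 = 2.2134
  green round: (247 − 239)² / 239 = 0.2678
  green wrinkled: (239 − 239)² / 239 = 0.0000
χ² = 4.0209 + 2.2134 + 0.2678 + 0.0000 = 6.5021 ≈ 6.502
Degrees of freedom = 4 − 1 = 3; critical value at α = 0.05 is 7.815.
Since 6.502 < 7.815, we fail to reject the null hypothesis — the data are consistent with the 1:1:1:1 ratio.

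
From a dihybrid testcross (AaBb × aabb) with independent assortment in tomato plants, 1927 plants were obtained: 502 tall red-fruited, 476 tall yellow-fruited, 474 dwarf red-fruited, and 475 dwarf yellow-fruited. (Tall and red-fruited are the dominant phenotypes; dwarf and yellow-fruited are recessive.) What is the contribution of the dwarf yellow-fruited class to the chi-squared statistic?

0.095

A dihybrid testcross with independent assortment gives a 1:1:1:1 ratio.
Expected counts for N = 1927 under a 1:1:1:1 ratio (total parts = 4):
  tall red-fruited: 1927 × 1/4 = 481.75
  tall yellow-fruited: 1927 × 1/4 = 481.75
  dwarf red-fruited: 1927 × 1/4 = 481.75
  dwarf yellow-fruited: 1927 × 1/4 = 481.75
Contribution of dwarf yellow-fruited: (475 − 481.75)² / 481.75 = 0.0946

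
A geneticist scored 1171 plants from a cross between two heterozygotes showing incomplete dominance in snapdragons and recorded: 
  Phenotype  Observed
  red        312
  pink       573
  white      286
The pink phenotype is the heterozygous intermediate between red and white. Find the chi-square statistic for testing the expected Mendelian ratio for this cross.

With incomplete dominance, a heterozygote × heterozygote cross gives a 1:2:1 phenotypic ratio.
Expected counts for N = 1171 under a 1:2:1 ratio (total parts = 4):
  red: 1171 × 1/4 = 292.75
  pink: 1171 × 2/4 = 585.5
  white: 1171 × 1/4 = 292.75
χ² = Σ (O − E)² / E
  red: (312 − 292.75)² / 292.75 = 1.2658
  pink: (573 − 585.5)² / 585.5 = 0.2669
  white: (286 − 292.75)² / 292.75 = 0.1556
χ² = 1.2658 + 0.2669 + 0.1556 = 1.6883 ≈ 1.688

1.688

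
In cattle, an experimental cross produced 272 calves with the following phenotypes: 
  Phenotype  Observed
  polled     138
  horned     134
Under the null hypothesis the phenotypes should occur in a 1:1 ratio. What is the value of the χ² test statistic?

Expected counts for N = 272 under a 1:1 ratio (total parts = 2):
  polled: 272 × 1/2 = 136
  horned: 272 × 1/2 = 136
χ² = Σ (O − E)² / E
  polled: (138 − 136)² / 136 = 0.0294
  horned: (134 − 136)² / 136 = 0.0294
χ² = 0.0294 + 0.0294 = 0.0588 ≈ 0.059

0.059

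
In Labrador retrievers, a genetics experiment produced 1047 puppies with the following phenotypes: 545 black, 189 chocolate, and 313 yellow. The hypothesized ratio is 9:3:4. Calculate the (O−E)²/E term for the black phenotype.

Total ratio parts = 16. Expected numbers out of 1047:
  black: 1047 × 9/16 = 588.9375
  chocolate: 1047 × 3/16 = 196.3125
  yellow: 1047 × 4/16 = 261.75
Contribution of black: (545 − 588.9375)² / 588.9375 = 3.2779

3.278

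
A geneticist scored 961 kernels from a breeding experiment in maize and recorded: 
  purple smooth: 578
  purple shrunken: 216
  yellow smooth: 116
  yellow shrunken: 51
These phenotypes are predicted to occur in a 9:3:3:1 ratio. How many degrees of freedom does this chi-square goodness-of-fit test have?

3

A goodness-of-fit test with 4 phenotype classes has df = 4 − 1 = 3.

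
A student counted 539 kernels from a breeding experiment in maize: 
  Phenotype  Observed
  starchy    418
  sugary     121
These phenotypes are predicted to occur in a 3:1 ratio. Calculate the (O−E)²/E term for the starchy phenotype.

Under the 3:1 hypothesis (Σ ratio = 4, N = 539):
  starchy: 539 × 3/4 = 404.25
  sugary: 539 × 1/4 = 134.75
Contribution of starchy: (418 − 404.25)² / 404.25 = 0.4677

0.468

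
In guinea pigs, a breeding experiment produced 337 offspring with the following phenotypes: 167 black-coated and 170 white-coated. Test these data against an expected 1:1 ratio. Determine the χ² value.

Under the 1:1 hypothesis (Σ ratio = 2, N = 337):
  black-coated: 337 × 1/2 = 168.5
  white-coated: 337 × 1/2 = 168.5
χ² = Σ (O − E)² / E
  black-coated: (167 − 168.5)² / 168.5 = 0.0134
  white-coated: (170 − 168.5)² / 168.5 = 0.0134
χ² = 0.0134 + 0.0134 = 0.0268 ≈ 0.027

0.027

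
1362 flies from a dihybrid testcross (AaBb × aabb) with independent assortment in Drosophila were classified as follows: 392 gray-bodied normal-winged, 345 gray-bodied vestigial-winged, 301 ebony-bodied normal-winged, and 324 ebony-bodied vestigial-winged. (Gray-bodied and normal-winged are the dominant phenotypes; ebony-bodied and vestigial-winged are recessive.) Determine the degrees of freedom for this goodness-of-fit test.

3

A dihybrid testcross with independent assortment gives a 1:1:1:1 ratio.
A goodness-of-fit test with 4 phenotype classes has df = 4 − 1 = 3.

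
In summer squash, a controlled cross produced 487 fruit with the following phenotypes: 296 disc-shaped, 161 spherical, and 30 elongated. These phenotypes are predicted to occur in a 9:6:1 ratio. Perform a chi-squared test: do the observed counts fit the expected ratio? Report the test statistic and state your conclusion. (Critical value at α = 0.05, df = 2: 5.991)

Total ratio parts = 16. Expected numbers out of 487:
  disc-shaped: 487 × 9/16 = 273.9375
  spherical: 487 × 6/16 = 182.625
  elongated: 487 × 1/16 = 30.4375
χ² = Σ (O − E)² / E
  disc-shaped: (296 − 273.9375)² / 273.9375 = 1.7769
  spherical: (161 − 182.625)² / 182.625 = 2.5607
  elongated: (30 − 30.4375)² / 30.4375 = 0.0063
χ² = 1.7769 + 2.5607 + 0.0063 = 4.3439 ≈ 4.344
Degrees of freedom = 3 − 1 = 2; critical value at α = 0.05 is 5.991.
Since 4.344 < 5.991, we fail to reject the null hypothesis — the data are consistent with the 9:6:1 ratio.

4.344; consistent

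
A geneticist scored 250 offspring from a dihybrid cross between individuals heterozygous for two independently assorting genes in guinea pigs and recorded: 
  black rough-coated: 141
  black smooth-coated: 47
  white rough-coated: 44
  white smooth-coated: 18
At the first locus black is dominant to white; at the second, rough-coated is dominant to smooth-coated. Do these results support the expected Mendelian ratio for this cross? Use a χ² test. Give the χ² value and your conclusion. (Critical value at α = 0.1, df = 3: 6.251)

A dihybrid F₂ with independent assortment and complete dominance at both loci gives a 9:3:3:1 phenotypic ratio.
Expected counts for N = 250 under a 9:3:3:1 ratio (total parts = 16):
  black rough-coated: 250 × 9/16 = 140.625
  black smooth-coated: 250 × 3/16 = 46.875
  white rough-coated: 250 × 3/16 = 46.875
  white smooth-coated: 250 × 1/16 = 15.625
χ² = Σ (O − E)² / E
  black rough-coated: (141 − 140.625)² / 140.625 = 0.0010
  black smooth-coated: (47 − 46.875)² / 46.875 = 0.0003
  white rough-coated: (44 − 46.875)² / 46.875 = 0.1763
  white smooth-coated: (18 − 15.625)² / 15.625 = 0.3610
χ² = 0.0010 + 0.0003 + 0.1763 + 0.3610 = 0.5386 ≈ 0.539
Degrees of freedom = 4 − 1 = 3; critical value at α = 0.1 is 6.251.
Since 0.539 < 6.251, we fail to reject the null hypothesis — the data are consistent with the 9:3:3:1 ratio.

0.539; consistent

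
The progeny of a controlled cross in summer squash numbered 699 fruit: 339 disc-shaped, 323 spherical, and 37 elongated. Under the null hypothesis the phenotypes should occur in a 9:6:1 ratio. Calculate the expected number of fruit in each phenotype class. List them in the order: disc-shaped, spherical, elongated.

Expected counts for N = 699 under a 9:6:1 ratio (total parts = 16):
  disc-shaped: 699 × 9/16 = 393.1875
  spherical: 699 × 6/16 = 262.125
  elongated: 699 × 1/16 = 43.6875

393.1875, 262.125, 43.6875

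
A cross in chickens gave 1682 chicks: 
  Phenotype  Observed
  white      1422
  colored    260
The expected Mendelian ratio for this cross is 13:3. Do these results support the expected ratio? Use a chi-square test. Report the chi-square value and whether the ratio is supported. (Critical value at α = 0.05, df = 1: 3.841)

Under the 13:3 hypothesis (Σ ratio = 16, N = 1682):
  white: 1682 × 13/16 = 1366.625
  colored: 1682 × 3/16 = 315.375
χ² = Σ (O − E)² / E
  white: (1422 − 1366.625)² / 1366.625 = 2.2438
  colored: (260 − 315.375)² / 315.375 = 9.7230
χ² = 2.2438 + 9.7230 = 11.9668 ≈ 11.967
Degrees of freedom = 2 − 1 = 1; critical value at α = 0.05 is 3.841.
Since 11.967 > 3.841, we reject the null hypothesis — the data do not fit the 13:3 ratio.

11.967; not consistent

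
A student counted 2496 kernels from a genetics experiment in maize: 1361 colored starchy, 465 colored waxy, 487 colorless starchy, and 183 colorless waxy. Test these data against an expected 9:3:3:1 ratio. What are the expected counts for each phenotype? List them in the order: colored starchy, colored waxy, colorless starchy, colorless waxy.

1404, 468, 468, 156

Expected counts for N = 2496 under a 9:3:3:1 ratio (total parts = 16):
  colored starchy: 2496 × 9/16 = 1404
  colored waxy: 2496 × 3/16 = 468
  colorless starchy: 2496 × 3/16 = 468
  colorless waxy: 2496 × 1/16 = 156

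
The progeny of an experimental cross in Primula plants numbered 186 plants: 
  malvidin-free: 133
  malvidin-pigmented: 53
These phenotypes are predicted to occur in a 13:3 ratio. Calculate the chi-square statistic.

Total ratio parts = 16. Expected numbers out of 186:
  malvidin-free: 186 × 13/16 = 151.125
  malvidin-pigmented: 186 × 3/16 = 34.875
χ² = Σ (O − E)² / E
  malvidin-free: (133 − 151.125)² / 151.125 = 2.1738
  malvidin-pigmented: (53 − 34.875)² / 34.875 = 9.4198
χ² = 2.1738 + 9.4198 = 11.5936 ≈ 11.594

11.594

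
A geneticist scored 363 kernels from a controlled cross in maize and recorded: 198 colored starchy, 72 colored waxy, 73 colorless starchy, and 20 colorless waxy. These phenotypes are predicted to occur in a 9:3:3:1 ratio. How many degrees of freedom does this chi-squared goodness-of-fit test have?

3

A goodness-of-fit test with 4 phenotype classes has df = 4 − 1 = 3.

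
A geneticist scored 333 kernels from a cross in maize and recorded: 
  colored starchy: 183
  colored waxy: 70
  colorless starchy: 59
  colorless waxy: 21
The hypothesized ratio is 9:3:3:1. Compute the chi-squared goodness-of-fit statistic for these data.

1.206

Expected counts for N = 333 under a 9:3:3:1 ratio (total parts = 16):
  colored starchy: 333 × 9/16 = 187.3125
  colored waxy: 333 × 3/16 = 62.4375
  colorless starchy: 333 × 3/16 = 62.4375
  colorless waxy: 333 × 1/16 = 20.8125
χ² = Σ (O − E)² / E
  colored starchy: (183 − 187.3125)² / 187.3125 = 0.0993
  colored waxy: (70 − 62.4375)² / 62.4375 = 0.9160
  colorless starchy: (59 − 62.4375)² / 62.4375 = 0.1893
  colorless waxy: (21 − 20.8125)² / 20.8125 = 0.0017
χ² = 0.0993 + 0.9160 + 0.1893 + 0.0017 = 1.2063 ≈ 1.206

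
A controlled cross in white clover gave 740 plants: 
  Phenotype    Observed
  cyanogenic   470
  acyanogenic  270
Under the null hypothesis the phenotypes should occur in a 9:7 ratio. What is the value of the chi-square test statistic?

15.864

The 9:7 ratio has 16 parts, so with N = 740 the expected counts are:
  cyanogenic: 740 × 9/16 = 416.25
  acyanogenic: 740 × 7/16 = 323.75
χ² = Σ (O − E)² / E
  cyanogenic: (470 − 416.25)² / 416.25 = 6.9407
  acyanogenic: (270 − 323.75)² / 323.75 = 8.9237
χ² = 6.9407 + 8.9237 = 15.8644 ≈ 15.864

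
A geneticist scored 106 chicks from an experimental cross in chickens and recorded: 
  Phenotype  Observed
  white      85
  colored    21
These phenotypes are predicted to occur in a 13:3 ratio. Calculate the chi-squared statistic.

Total ratio parts = 16. Expected numbers out of 106:
  white: 106 × 13/16 = 86.125
  colored: 106 × 3/16 = 19.875
χ² = Σ (O − E)² / E
  white: (85 − 86.125)² / 86.125 = 0.0147
  colored: (21 − 19.875)² / 19.875 = 0.0637
χ² = 0.0147 + 0.0637 = 0.0784 ≈ 0.078

0.078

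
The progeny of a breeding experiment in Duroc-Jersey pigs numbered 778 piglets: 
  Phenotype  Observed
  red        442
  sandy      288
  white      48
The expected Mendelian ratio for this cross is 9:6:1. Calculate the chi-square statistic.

0.100

The 9:6:1 ratio has 16 parts, so with N = 778 the expected counts are:
  red: 778 × 9/16 = 437.625
  sandy: 778 × 6/16 = 291.75
  white: 778 × 1/16 = 48.625
χ² = Σ (O − E)² / E
  red: (442 − 437.625)² / 437.625 = 0.0437
  sandy: (288 − 291.75)² / 291.75 = 0.0482
  white: (48 − 48.625)² / 48.625 = 0.0080
χ² = 0.0437 + 0.0482 + 0.0080 = 0.0999 ≈ 0.100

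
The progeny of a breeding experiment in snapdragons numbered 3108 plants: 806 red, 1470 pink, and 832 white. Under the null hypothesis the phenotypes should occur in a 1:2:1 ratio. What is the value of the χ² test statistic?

Under the 1:2:1 hypothesis (Σ ratio = 4, N = 3108):
  red: 3108 × 1/4 = 777
  pink: 3108 × 2/4 = 1554
  white: 3108 × 1/4 = 777
χ² = Σ (O − E)² / E
  red: (806 − 777)² / 777 = 1.0824
  pink: (1470 − 1554)² / 1554 = 4.5405
  white: (832 − 777)² / 777 = 3.8932
χ² = 1.0824 + 4.5405 + 3.8932 = 9.5161 ≈ 9.516

9.516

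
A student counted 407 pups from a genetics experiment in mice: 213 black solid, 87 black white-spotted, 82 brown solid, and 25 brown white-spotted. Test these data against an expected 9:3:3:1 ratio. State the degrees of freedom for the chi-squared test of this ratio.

A goodness-of-fit test with 4 phenotype classes has df = 4 − 1 = 3.

3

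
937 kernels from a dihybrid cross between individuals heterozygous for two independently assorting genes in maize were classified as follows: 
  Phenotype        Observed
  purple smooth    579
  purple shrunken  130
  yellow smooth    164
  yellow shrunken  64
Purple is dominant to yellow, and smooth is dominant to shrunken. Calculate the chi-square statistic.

18.281

A dihybrid F₂ with independent assortment and complete dominance at both loci gives a 9:3:3:1 phenotypic ratio.
Under the 9:3:3:1 hypothesis (Σ ratio = 16, N = 937):
  purple smooth: 937 × 9/16 = 527.0625
  purple shrunken: 937 × 3/16 = 175.6875
  yellow smooth: 937 × 3/16 = 175.6875
  yellow shrunken: 937 × 1/16 = 58.5625
χ² = Σ (O − E)² / E
  purple smooth: (579 − 527.0625)² / 527.0625 = 5.1180
  purple shrunken: (130 − 175.6875)² / 175.6875 = 11.8810
  yellow smooth: (164 − 175.6875)² / 175.6875 = 0.7775
  yellow shrunken: (64 − 58.5625)² / 58.5625 = 0.5049
χ² = 5.1180 + 11.8810 + 0.7775 + 0.5049 = 18.2814 ≈ 18.281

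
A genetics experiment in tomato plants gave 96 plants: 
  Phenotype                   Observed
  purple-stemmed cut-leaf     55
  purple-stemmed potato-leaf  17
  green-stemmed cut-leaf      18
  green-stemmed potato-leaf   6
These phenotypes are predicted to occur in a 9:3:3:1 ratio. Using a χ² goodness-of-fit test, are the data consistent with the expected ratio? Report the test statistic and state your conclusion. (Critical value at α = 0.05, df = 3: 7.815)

The 9:3:3:1 ratio has 16 parts, so with N = 96 the expected counts are:
  purple-stemmed cut-leaf: 96 × 9/16 = 54
  purple-stemmed potato-leaf: 96 × 3/16 = 18
  green-stemmed cut-leaf: 96 × 3/16 = 18
  green-stemmed potato-leaf: 96 × 1/16 = 6
χ² = Σ (O − E)² / E
  purple-stemmed cut-leaf: (55 − 54)² / 54 = 0.0185
  purple-stemmed potato-leaf: (17 − 18)² / 18 = 0.0556
  green-stemmed cut-leaf: (18 − 18)² / 18 = 0.0000
  green-stemmed potato-leaf: (6 − 6)² / 6 = 0.0000
χ² = 0.0185 + 0.0556 + 0.0000 + 0.0000 = 0.0741 ≈ 0.074
Degrees of freedom = 4 − 1 = 3; critical value at α = 0.05 is 7.815.
Since 0.074 < 7.815, we fail to reject the null hypothesis — the data are consistent with the 9:3:3:1 ratio.

0.074; consistent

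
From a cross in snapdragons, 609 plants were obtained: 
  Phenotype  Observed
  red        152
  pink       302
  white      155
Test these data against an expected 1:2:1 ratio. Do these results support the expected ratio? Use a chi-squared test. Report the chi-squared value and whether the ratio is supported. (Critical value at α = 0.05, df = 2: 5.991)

Expected counts for N = 609 under a 1:2:1 ratio (total parts = 4):
  red: 609 × 1/4 = 152.25
  pink: 609 × 2/4 = 304.5
  white: 609 × 1/4 = 152.25
χ² = Σ (O − E)² / E
  red: (152 − 152.25)² / 152.25 = 0.0004
  pink: (302 − 304.5)² / 304.5 = 0.0205
  white: (155 − 152.25)² / 152.25 = 0.0497
χ² = 0.0004 + 0.0205 + 0.0497 = 0.0706 ≈ 0.071
Degrees of freedom = 3 − 1 = 2; critical value at α = 0.05 is 5.991.
Since 0.071 < 5.991, we fail to reject the null hypothesis — the data are consistent with the 1:2:1 ratio.

0.071; consistent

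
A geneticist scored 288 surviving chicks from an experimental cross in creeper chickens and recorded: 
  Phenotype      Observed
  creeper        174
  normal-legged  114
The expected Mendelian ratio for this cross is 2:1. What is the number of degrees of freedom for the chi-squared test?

1

A goodness-of-fit test with 2 phenotype classes has df = 2 − 1 = 1.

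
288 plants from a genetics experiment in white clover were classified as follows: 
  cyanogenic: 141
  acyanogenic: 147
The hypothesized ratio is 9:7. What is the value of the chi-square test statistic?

6.222

Total ratio parts = 16. Expected numbers out of 288:
  cyanogenic: 288 × 9/16 = 162
  acyanogenic: 288 × 7/16 = 126
χ² = Σ (O − E)² / E
  cyanogenic: (141 − 162)² / 162 = 2.7222
  acyanogenic: (147 − 126)² / 126 = 3.5000
χ² = 2.7222 + 3.5000 = 6.2222 ≈ 6.222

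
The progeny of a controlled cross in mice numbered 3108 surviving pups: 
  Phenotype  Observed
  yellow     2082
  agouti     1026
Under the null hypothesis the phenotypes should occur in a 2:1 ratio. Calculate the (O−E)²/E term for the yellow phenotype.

The 2:1 ratio has 3 parts, so with N = 3108 the expected counts are:
  yellow: 3108 × 2/3 = 2072
  agouti: 3108 × 1/3 = 1036
Contribution of yellow: (2082 − 2072)² / 2072 = 0.0483

0.048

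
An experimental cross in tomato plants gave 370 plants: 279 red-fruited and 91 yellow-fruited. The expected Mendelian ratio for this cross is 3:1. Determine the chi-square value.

The 3:1 ratio has 4 parts, so with N = 370 the expected counts are:
  red-fruited: 370 × 3/4 = 277.5
  yellow-fruited: 370 × 1/4 = 92.5
χ² = Σ (O − E)² / E
  red-fruited: (279 − 277.5)² / 277.5 = 0.0081
  yellow-fruited: (91 − 92.5)² / 92.5 = 0.0243
χ² = 0.0081 + 0.0243 = 0.0324 ≈ 0.032

0.032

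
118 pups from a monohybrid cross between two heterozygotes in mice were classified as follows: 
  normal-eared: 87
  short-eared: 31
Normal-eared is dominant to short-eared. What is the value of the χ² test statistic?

0.102

For a monohybrid cross between heterozygotes with complete dominance, the expected phenotypic ratio is 3:1.
Expected counts for N = 118 under a 3:1 ratio (total parts = 4):
  normal-eared: 118 × 3/4 = 88.5
  short-eared: 118 × 1/4 = 29.5
χ² = Σ (O − E)² / E
  normal-eared: (87 − 88.5)² / 88.5 = 0.0254
  short-eared: (31 − 29.5)² / 29.5 = 0.0763
χ² = 0.0254 + 0.0763 = 0.1017 ≈ 0.102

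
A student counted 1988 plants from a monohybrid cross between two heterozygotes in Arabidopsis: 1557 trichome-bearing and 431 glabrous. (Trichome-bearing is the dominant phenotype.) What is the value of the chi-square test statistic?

11.686

For a monohybrid cross between heterozygotes with complete dominance, the expected phenotypic ratio is 3:1.
Total ratio parts = 4. Expected numbers out of 1988:
  trichome-bearing: 1988 × 3/4 = 1491
  glabrous: 1988 × 1/4 = 497
χ² = Σ (O − E)² / E
  trichome-bearing: (1557 − 1491)² / 1491 = 2.9215
  glabrous: (431 − 497)² / 497 = 8.7646
χ² = 2.9215 + 8.7646 = 11.6861 ≈ 11.686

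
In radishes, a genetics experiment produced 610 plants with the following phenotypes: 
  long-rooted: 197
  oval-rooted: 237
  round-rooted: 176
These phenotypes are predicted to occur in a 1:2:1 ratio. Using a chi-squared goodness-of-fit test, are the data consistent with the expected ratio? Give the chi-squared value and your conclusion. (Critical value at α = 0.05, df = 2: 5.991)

Under the 1:2:1 hypothesis (Σ ratio = 4, N = 610):
  long-rooted: 610 × 1/4 = 152.5
  oval-rooted: 610 × 2/4 = 305
  round-rooted: 610 × 1/4 = 152.5
χ² = Σ (O − E)² / E
  long-rooted: (197 − 152.5)² / 152.5 = 12.9852
  oval-rooted: (237 − 305)² / 305 = 15.1607
  round-rooted: (176 − 152.5)² / 152.5 = 3.6213
χ² = 12.9852 + 15.1607 + 3.6213 = 31.7672 ≈ 31.767
Degrees of freedom = 3 − 1 = 2; critical value at α = 0.05 is 5.991.
Since 31.767 > 5.991, we reject the null hypothesis — the data do not fit the 1:2:1 ratio.

31.767; not consistent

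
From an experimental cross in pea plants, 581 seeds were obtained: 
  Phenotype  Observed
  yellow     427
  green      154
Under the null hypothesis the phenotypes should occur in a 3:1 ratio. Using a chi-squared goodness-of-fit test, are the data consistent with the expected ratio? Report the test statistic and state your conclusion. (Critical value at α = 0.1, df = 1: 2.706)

Total ratio parts = 4. Expected numbers out of 581:
  yellow: 581 × 3/4 = 435.75
  green: 581 × 1/4 = 145.25
χ² = Σ (O − E)² / E
  yellow: (427 − 435.75)² / 435.75 = 0.1757
  green: (154 − 145.25)² / 145.25 = 0.5271
χ² = 0.1757 + 0.5271 = 0.7028 ≈ 0.703
Degrees of freedom = 2 − 1 = 1; critical value at α = 0.1 is 2.706.
Since 0.703 < 2.706, we fail to reject the null hypothesis — the data are consistent with the 3:1 ratio.

0.703; consistent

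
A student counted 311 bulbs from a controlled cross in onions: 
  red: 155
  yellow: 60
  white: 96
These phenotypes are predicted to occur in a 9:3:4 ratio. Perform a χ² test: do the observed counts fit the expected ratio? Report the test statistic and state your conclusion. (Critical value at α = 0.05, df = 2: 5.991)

Total ratio parts = 16. Expected numbers out of 311:
  red: 311 × 9/16 = 174.9375
  yellow: 311 × 3/16 = 58.3125
  white: 311 × 4/16 = 77.75
χ² = Σ (O − E)² / E
  red: (155 − 174.9375)² / 174.9375 = 2.2723
  yellow: (60 − 58.3125)² / 58.3125 = 0.0488
  white: (96 − 77.75)² / 77.75 = 4.2838
χ² = 2.2723 + 0.0488 + 4.2838 = 6.6049 ≈ 6.605
Degrees of freedom = 3 − 1 = 2; critical value at α = 0.05 is 5.991.
Since 6.605 > 5.991, we reject the null hypothesis — the data do not fit the 9:3:4 ratio.

6.605; not consistent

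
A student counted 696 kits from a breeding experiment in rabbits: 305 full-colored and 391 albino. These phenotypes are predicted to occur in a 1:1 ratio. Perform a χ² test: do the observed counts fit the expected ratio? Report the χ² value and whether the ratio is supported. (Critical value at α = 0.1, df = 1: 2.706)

10.626; not consistent

The 1:1 ratio has 2 parts, so with N = 696 the expected counts are:
  full-colored: 696 × 1/2 = 348
  albino: 696 × 1/2 = 348
χ² = Σ (O − E)² / E
  full-colored: (305 − 348)² / 348 = 5.3132
  albino: (391 − 348)² / 348 = 5.3132
χ² = 5.3132 + 5.3132 = 10.6264 ≈ 10.626
Degrees of freedom = 2 − 1 = 1; critical value at α = 0.1 is 2.706.
Since 10.626 > 2.706, we reject the null hypothesis — the data do not fit the 1:1 ratio.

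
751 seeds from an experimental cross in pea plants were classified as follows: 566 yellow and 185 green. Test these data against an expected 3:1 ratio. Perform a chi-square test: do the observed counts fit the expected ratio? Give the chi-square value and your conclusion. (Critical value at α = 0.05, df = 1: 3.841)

0.054; consistent

Total ratio parts = 4. Expected numbers out of 751:
  yellow: 751 × 3/4 = 563.25
  green: 751 × 1/4 = 187.75
χ² = Σ (O − E)² / E
  yellow: (566 − 563.25)² / 563.25 = 0.0134
  green: (185 − 187.75)² / 187.75 = 0.0403
χ² = 0.0134 + 0.0403 = 0.0537 ≈ 0.054
Degrees of freedom = 2 − 1 = 1; critical value at α = 0.05 is 3.841.
Since 0.054 < 3.841, we fail to reject the null hypothesis — the data are consistent with the 3:1 ratio.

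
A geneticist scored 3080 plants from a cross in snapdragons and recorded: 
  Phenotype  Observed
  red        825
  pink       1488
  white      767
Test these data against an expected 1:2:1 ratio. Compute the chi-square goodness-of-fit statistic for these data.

5.696

The 1:2:1 ratio has 4 parts, so with N = 3080 the expected counts are:
  red: 3080 × 1/4 = 770
  pink: 3080 × 2/4 = 1540
  white: 3080 × 1/4 = 770
χ² = Σ (O − E)² / E
  red: (825 − 770)² / 770 = 3.9286
  pink: (1488 − 1540)² / 1540 = 1.7558
  white: (767 − 770)² / 770 = 0.0117
χ² = 3.9286 + 1.7558 + 0.0117 = 5.6961 ≈ 5.696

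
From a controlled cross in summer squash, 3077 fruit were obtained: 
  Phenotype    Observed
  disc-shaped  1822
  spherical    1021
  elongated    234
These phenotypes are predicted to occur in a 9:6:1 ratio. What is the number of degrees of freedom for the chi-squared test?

A goodness-of-fit test with 3 phenotype classes has df = 3 − 1 = 2.

2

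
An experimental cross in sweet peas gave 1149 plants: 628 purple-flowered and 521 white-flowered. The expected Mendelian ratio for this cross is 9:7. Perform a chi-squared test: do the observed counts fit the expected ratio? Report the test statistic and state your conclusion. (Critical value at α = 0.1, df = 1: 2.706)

Expected counts for N = 1149 under a 9:7 ratio (total parts = 16):
  purple-flowered: 1149 × 9/16 = 646.3125
  white-flowered: 1149 × 7/16 = 502.6875
χ² = Σ (O − E)² / E
  purple-flowered: (628 − 646.3125)² / 646.3125 = 0.5189
  white-flowered: (521 − 502.6875)² / 502.6875 = 0.6671
χ² = 0.5189 + 0.6671 = 1.186
Degrees of freedom = 2 − 1 = 1; critical value at α = 0.1 is 2.706.
Since 1.186 < 2.706, we fail to reject the null hypothesis — the data are consistent with the 9:7 ratio.

1.186; consistent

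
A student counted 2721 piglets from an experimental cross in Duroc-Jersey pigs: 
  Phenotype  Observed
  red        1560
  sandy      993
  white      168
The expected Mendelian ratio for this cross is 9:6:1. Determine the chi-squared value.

Total ratio parts = 16. Expected numbers out of 2721:
  red: 2721 × 9/16 = 1530.5625
  sandy: 2721 × 6/16 = 1020.375
  white: 2721 × 1/16 = 170.0625
χ² = Σ (O − E)² / E
  red: (1560 − 1530.5625)² / 1530.5625 = 0.5662
  sandy: (993 − 1020.375)² / 1020.375 = 0.7344
  white: (168 − 170.0625)² / 170.0625 = 0.0250
χ² = 0.5662 + 0.7344 + 0.0250 = 1.3256 ≈ 1.326

1.326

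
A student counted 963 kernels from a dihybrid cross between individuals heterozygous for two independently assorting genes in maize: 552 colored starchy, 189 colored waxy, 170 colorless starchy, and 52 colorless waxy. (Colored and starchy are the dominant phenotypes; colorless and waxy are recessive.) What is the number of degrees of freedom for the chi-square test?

A dihybrid F₂ with independent assortment and complete dominance at both loci gives a 9:3:3:1 phenotypic ratio.
A goodness-of-fit test with 4 phenotype classes has df = 4 − 1 = 3.

3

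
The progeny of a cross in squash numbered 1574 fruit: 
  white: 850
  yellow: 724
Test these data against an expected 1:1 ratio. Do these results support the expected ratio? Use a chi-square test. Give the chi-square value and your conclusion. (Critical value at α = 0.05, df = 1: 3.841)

10.086; not consistent

Total ratio parts = 2. Expected numbers out of 1574:
  white: 1574 × 1/2 = 787
  yellow: 1574 × 1/2 = 787
χ² = Σ (O − E)² / E
  white: (850 − 787)² / 787 = 5.0432
  yellow: (724 − 787)² / 787 = 5.0432
χ² = 5.0432 + 5.0432 = 10.0864 ≈ 10.086
Degrees of freedom = 2 − 1 = 1; critical value at α = 0.05 is 3.841.
Since 10.086 > 3.841, we reject the null hypothesis — the data do not fit the 1:1 ratio.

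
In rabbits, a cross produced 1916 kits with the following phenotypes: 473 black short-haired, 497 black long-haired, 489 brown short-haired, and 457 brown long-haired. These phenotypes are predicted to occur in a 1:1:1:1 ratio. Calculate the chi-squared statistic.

Under the 1:1:1:1 hypothesis (Σ ratio = 4, N = 1916):
  black short-haired: 1916 × 1/4 = 479
  black long-haired: 1916 × 1/4 = 479
  brown short-haired: 1916 × 1/4 = 479
  brown long-haired: 1916 × 1/4 = 479
χ² = Σ (O − E)² / E
  black short-haired: (473 − 479)² / 479 = 0.0752
  black long-haired: (497 − 479)² / 479 = 0.6764
  brown short-haired: (489 − 479)² / 479 = 0.2088
  brown long-haired: (457 − 479)² / 479 = 1.0104
χ² = 0.0752 + 0.6764 + 0.2088 + 1.0104 = 1.9708 ≈ 1.971

1.971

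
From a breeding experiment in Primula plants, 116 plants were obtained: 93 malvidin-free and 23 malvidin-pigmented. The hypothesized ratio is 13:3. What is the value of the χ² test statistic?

The 13:3 ratio has 16 parts, so with N = 116 the expected counts are:
  malvidin-free: 116 × 13/16 = 94.25
  malvidin-pigmented: 116 × 3/16 = 21.75
χ² = Σ (O − E)² / E
  malvidin-free: (93 − 94.25)² / 94.25 = 0.0166
  malvidin-pigmented: (23 − 21.75)² / 21.75 = 0.0718
χ² = 0.0166 + 0.0718 = 0.0884 ≈ 0.088

0.088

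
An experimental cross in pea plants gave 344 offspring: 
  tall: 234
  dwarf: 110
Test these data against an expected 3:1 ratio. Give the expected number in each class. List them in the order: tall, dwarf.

258, 86

Expected counts for N = 344 under a 3:1 ratio (total parts = 4):
  tall: 344 × 3/4 = 258
  dwarf: 344 × 1/4 = 86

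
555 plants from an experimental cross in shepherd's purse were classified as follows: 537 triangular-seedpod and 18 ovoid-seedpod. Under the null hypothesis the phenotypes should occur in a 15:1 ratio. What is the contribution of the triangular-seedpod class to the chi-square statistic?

0.535

Total ratio parts = 16. Expected numbers out of 555:
  triangular-seedpod: 555 × 15/16 = 520.3125
  ovoid-seedpod: 555 × 1/16 = 34.6875
Contribution of triangular-seedpod: (537 − 520.3125)² / 520.3125 = 0.5352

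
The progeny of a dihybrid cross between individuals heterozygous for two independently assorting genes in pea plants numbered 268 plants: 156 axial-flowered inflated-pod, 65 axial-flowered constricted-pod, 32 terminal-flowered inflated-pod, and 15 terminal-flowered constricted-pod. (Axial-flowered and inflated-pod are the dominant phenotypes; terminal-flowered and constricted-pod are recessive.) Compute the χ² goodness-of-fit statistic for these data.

11.323

A dihybrid F₂ with independent assortment and complete dominance at both loci gives a 9:3:3:1 phenotypic ratio.
Expected counts for N = 268 under a 9:3:3:1 ratio (total parts = 16):
  axial-flowered inflated-pod: 268 × 9/16 = 150.75
  axial-flowered constricted-pod: 268 × 3/16 = 50.25
  terminal-flowered inflated-pod: 268 × 3/16 = 50.25
  terminal-flowered constricted-pod: 268 × 1/16 = 16.75
χ² = Σ (O − E)² / E
  axial-flowered inflated-pod: (156 − 150.75)² / 150.75 = 0.1828
  axial-flowered constricted-pod: (65 − 50.25)² / 50.25 = 4.3296
  terminal-flowered inflated-pod: (32 − 50.25)² / 50.25 = 6.6281
  terminal-flowered constricted-pod: (15 − 16.75)² / 16.75 = 0.1828
χ² = 0.1828 + 4.3296 + 6.6281 + 0.1828 = 11.3233 ≈ 11.323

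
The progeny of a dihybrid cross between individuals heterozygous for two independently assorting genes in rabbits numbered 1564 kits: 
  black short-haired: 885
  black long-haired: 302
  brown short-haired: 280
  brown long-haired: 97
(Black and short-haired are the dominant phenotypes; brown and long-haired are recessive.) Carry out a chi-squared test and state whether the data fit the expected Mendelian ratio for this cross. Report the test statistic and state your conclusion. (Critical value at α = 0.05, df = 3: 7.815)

0.897; consistent

A dihybrid F₂ with independent assortment and complete dominance at both loci gives a 9:3:3:1 phenotypic ratio.
The 9:3:3:1 ratio has 16 parts, so with N = 1564 the expected counts are:
  black short-haired: 1564 × 9/16 = 879.75
  black long-haired: 1564 × 3/16 = 293.25
  brown short-haired: 1564 × 3/16 = 293.25
  brown long-haired: 1564 × 1/16 = 97.75
χ² = Σ (O − E)² / E
  black short-haired: (885 − 879.75)² / 879.75 = 0.0313
  black long-haired: (302 − 293.25)² / 293.25 = 0.2611
  brown short-haired: (280 − 293.25)² / 293.25 = 0.5987
  brown long-haired: (97 − 97.75)² / 97.75 = 0.0058
χ² = 0.0313 + 0.2611 + 0.5987 + 0.0058 = 0.8969 ≈ 0.897
Degrees of freedom = 4 − 1 = 3; critical value at α = 0.05 is 7.815.
Since 0.897 < 7.815, we fail to reject the null hypothesis — the data are consistent with the 9:3:3:1 ratio.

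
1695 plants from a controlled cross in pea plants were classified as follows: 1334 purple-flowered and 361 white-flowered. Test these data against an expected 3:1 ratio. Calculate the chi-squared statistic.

Expected counts for N = 1695 under a 3:1 ratio (total parts = 4):
  purple-flowered: 1695 × 3/4 = 1271.25
  white-flowered: 1695 × 1/4 = 423.75
χ² = Σ (O − E)² / E
  purple-flowered: (1334 − 1271.25)² / 1271.25 = 3.0974
  white-flowered: (361 − 423.75)² / 423.75 = 9.2922
χ² = 3.0974 + 9.2922 = 12.3896 ≈ 12.390

12.390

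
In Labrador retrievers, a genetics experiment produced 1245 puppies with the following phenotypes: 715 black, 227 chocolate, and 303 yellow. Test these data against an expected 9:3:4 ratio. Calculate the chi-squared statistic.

Under the 9:3:4 hypothesis (Σ ratio = 16, N = 1245):
  black: 1245 × 9/16 = 700.3125
  chocolate: 1245 × 3/16 = 233.4375
  yellow: 1245 × 4/16 = 311.25
χ² = Σ (O − E)² / E
  black: (715 − 700.3125)² / 700.3125 = 0.3080
  chocolate: (227 − 233.4375)² / 233.4375 = 0.1775
  yellow: (303 − 311.25)² / 311.25 = 0.2187
χ² = 0.3080 + 0.1775 + 0.2187 = 0.7042 ≈ 0.704

0.704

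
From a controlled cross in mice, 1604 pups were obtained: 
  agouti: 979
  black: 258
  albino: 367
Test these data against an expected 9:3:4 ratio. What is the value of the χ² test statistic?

15.488

Under the 9:3:4 hypothesis (Σ ratio = 16, N = 1604):
  agouti: 1604 × 9/16 = 902.25
  black: 1604 × 3/16 = 300.75
  albino: 1604 × 4/16 = 401
χ² = Σ (O − E)² / E
  agouti: (979 − 902.25)² / 902.25 = 6.5287
  black: (258 − 300.75)² / 300.75 = 6.0767
  albino: (367 − 401)² / 401 = 2.8828
χ² = 6.5287 + 6.0767 + 2.8828 = 15.4882 ≈ 15.488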